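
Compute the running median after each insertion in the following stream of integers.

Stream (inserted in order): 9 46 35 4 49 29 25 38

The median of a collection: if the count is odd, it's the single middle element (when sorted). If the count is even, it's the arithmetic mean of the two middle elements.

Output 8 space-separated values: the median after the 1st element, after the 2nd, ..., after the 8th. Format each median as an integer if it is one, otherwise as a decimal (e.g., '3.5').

Answer: 9 27.5 35 22 35 32 29 32

Derivation:
Step 1: insert 9 -> lo=[9] (size 1, max 9) hi=[] (size 0) -> median=9
Step 2: insert 46 -> lo=[9] (size 1, max 9) hi=[46] (size 1, min 46) -> median=27.5
Step 3: insert 35 -> lo=[9, 35] (size 2, max 35) hi=[46] (size 1, min 46) -> median=35
Step 4: insert 4 -> lo=[4, 9] (size 2, max 9) hi=[35, 46] (size 2, min 35) -> median=22
Step 5: insert 49 -> lo=[4, 9, 35] (size 3, max 35) hi=[46, 49] (size 2, min 46) -> median=35
Step 6: insert 29 -> lo=[4, 9, 29] (size 3, max 29) hi=[35, 46, 49] (size 3, min 35) -> median=32
Step 7: insert 25 -> lo=[4, 9, 25, 29] (size 4, max 29) hi=[35, 46, 49] (size 3, min 35) -> median=29
Step 8: insert 38 -> lo=[4, 9, 25, 29] (size 4, max 29) hi=[35, 38, 46, 49] (size 4, min 35) -> median=32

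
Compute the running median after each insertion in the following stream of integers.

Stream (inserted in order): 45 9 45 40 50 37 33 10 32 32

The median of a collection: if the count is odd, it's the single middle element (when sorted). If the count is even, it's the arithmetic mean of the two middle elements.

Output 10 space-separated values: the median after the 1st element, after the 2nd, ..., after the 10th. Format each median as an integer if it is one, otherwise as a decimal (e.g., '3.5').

Answer: 45 27 45 42.5 45 42.5 40 38.5 37 35

Derivation:
Step 1: insert 45 -> lo=[45] (size 1, max 45) hi=[] (size 0) -> median=45
Step 2: insert 9 -> lo=[9] (size 1, max 9) hi=[45] (size 1, min 45) -> median=27
Step 3: insert 45 -> lo=[9, 45] (size 2, max 45) hi=[45] (size 1, min 45) -> median=45
Step 4: insert 40 -> lo=[9, 40] (size 2, max 40) hi=[45, 45] (size 2, min 45) -> median=42.5
Step 5: insert 50 -> lo=[9, 40, 45] (size 3, max 45) hi=[45, 50] (size 2, min 45) -> median=45
Step 6: insert 37 -> lo=[9, 37, 40] (size 3, max 40) hi=[45, 45, 50] (size 3, min 45) -> median=42.5
Step 7: insert 33 -> lo=[9, 33, 37, 40] (size 4, max 40) hi=[45, 45, 50] (size 3, min 45) -> median=40
Step 8: insert 10 -> lo=[9, 10, 33, 37] (size 4, max 37) hi=[40, 45, 45, 50] (size 4, min 40) -> median=38.5
Step 9: insert 32 -> lo=[9, 10, 32, 33, 37] (size 5, max 37) hi=[40, 45, 45, 50] (size 4, min 40) -> median=37
Step 10: insert 32 -> lo=[9, 10, 32, 32, 33] (size 5, max 33) hi=[37, 40, 45, 45, 50] (size 5, min 37) -> median=35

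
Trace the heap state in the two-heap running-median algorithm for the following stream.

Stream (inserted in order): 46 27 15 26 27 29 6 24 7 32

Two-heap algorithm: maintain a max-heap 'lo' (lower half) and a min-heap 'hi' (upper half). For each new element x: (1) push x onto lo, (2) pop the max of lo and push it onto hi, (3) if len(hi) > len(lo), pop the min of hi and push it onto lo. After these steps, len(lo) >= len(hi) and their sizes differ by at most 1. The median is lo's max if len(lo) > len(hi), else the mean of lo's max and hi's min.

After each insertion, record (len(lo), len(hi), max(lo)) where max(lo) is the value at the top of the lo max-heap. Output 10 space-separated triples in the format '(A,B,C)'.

Answer: (1,0,46) (1,1,27) (2,1,27) (2,2,26) (3,2,27) (3,3,27) (4,3,27) (4,4,26) (5,4,26) (5,5,26)

Derivation:
Step 1: insert 46 -> lo=[46] hi=[] -> (len(lo)=1, len(hi)=0, max(lo)=46)
Step 2: insert 27 -> lo=[27] hi=[46] -> (len(lo)=1, len(hi)=1, max(lo)=27)
Step 3: insert 15 -> lo=[15, 27] hi=[46] -> (len(lo)=2, len(hi)=1, max(lo)=27)
Step 4: insert 26 -> lo=[15, 26] hi=[27, 46] -> (len(lo)=2, len(hi)=2, max(lo)=26)
Step 5: insert 27 -> lo=[15, 26, 27] hi=[27, 46] -> (len(lo)=3, len(hi)=2, max(lo)=27)
Step 6: insert 29 -> lo=[15, 26, 27] hi=[27, 29, 46] -> (len(lo)=3, len(hi)=3, max(lo)=27)
Step 7: insert 6 -> lo=[6, 15, 26, 27] hi=[27, 29, 46] -> (len(lo)=4, len(hi)=3, max(lo)=27)
Step 8: insert 24 -> lo=[6, 15, 24, 26] hi=[27, 27, 29, 46] -> (len(lo)=4, len(hi)=4, max(lo)=26)
Step 9: insert 7 -> lo=[6, 7, 15, 24, 26] hi=[27, 27, 29, 46] -> (len(lo)=5, len(hi)=4, max(lo)=26)
Step 10: insert 32 -> lo=[6, 7, 15, 24, 26] hi=[27, 27, 29, 32, 46] -> (len(lo)=5, len(hi)=5, max(lo)=26)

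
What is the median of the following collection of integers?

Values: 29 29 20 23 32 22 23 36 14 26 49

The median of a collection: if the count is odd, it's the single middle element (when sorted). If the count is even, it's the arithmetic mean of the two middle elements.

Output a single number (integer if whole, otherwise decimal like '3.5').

Answer: 26

Derivation:
Step 1: insert 29 -> lo=[29] (size 1, max 29) hi=[] (size 0) -> median=29
Step 2: insert 29 -> lo=[29] (size 1, max 29) hi=[29] (size 1, min 29) -> median=29
Step 3: insert 20 -> lo=[20, 29] (size 2, max 29) hi=[29] (size 1, min 29) -> median=29
Step 4: insert 23 -> lo=[20, 23] (size 2, max 23) hi=[29, 29] (size 2, min 29) -> median=26
Step 5: insert 32 -> lo=[20, 23, 29] (size 3, max 29) hi=[29, 32] (size 2, min 29) -> median=29
Step 6: insert 22 -> lo=[20, 22, 23] (size 3, max 23) hi=[29, 29, 32] (size 3, min 29) -> median=26
Step 7: insert 23 -> lo=[20, 22, 23, 23] (size 4, max 23) hi=[29, 29, 32] (size 3, min 29) -> median=23
Step 8: insert 36 -> lo=[20, 22, 23, 23] (size 4, max 23) hi=[29, 29, 32, 36] (size 4, min 29) -> median=26
Step 9: insert 14 -> lo=[14, 20, 22, 23, 23] (size 5, max 23) hi=[29, 29, 32, 36] (size 4, min 29) -> median=23
Step 10: insert 26 -> lo=[14, 20, 22, 23, 23] (size 5, max 23) hi=[26, 29, 29, 32, 36] (size 5, min 26) -> median=24.5
Step 11: insert 49 -> lo=[14, 20, 22, 23, 23, 26] (size 6, max 26) hi=[29, 29, 32, 36, 49] (size 5, min 29) -> median=26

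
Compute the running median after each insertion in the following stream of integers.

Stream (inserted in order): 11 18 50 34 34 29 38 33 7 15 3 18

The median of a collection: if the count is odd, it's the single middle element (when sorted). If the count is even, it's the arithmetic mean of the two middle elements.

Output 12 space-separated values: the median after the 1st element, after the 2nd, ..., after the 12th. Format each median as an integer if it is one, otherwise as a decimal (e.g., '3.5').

Answer: 11 14.5 18 26 34 31.5 34 33.5 33 31 29 23.5

Derivation:
Step 1: insert 11 -> lo=[11] (size 1, max 11) hi=[] (size 0) -> median=11
Step 2: insert 18 -> lo=[11] (size 1, max 11) hi=[18] (size 1, min 18) -> median=14.5
Step 3: insert 50 -> lo=[11, 18] (size 2, max 18) hi=[50] (size 1, min 50) -> median=18
Step 4: insert 34 -> lo=[11, 18] (size 2, max 18) hi=[34, 50] (size 2, min 34) -> median=26
Step 5: insert 34 -> lo=[11, 18, 34] (size 3, max 34) hi=[34, 50] (size 2, min 34) -> median=34
Step 6: insert 29 -> lo=[11, 18, 29] (size 3, max 29) hi=[34, 34, 50] (size 3, min 34) -> median=31.5
Step 7: insert 38 -> lo=[11, 18, 29, 34] (size 4, max 34) hi=[34, 38, 50] (size 3, min 34) -> median=34
Step 8: insert 33 -> lo=[11, 18, 29, 33] (size 4, max 33) hi=[34, 34, 38, 50] (size 4, min 34) -> median=33.5
Step 9: insert 7 -> lo=[7, 11, 18, 29, 33] (size 5, max 33) hi=[34, 34, 38, 50] (size 4, min 34) -> median=33
Step 10: insert 15 -> lo=[7, 11, 15, 18, 29] (size 5, max 29) hi=[33, 34, 34, 38, 50] (size 5, min 33) -> median=31
Step 11: insert 3 -> lo=[3, 7, 11, 15, 18, 29] (size 6, max 29) hi=[33, 34, 34, 38, 50] (size 5, min 33) -> median=29
Step 12: insert 18 -> lo=[3, 7, 11, 15, 18, 18] (size 6, max 18) hi=[29, 33, 34, 34, 38, 50] (size 6, min 29) -> median=23.5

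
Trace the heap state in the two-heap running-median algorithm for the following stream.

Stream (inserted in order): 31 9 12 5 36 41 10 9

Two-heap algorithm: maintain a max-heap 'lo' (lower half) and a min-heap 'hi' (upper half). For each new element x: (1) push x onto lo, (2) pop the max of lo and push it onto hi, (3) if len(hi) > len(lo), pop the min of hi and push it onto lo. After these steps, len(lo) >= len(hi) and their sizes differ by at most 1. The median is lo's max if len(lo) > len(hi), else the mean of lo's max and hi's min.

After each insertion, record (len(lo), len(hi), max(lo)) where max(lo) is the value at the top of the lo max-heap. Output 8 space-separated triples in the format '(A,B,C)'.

Answer: (1,0,31) (1,1,9) (2,1,12) (2,2,9) (3,2,12) (3,3,12) (4,3,12) (4,4,10)

Derivation:
Step 1: insert 31 -> lo=[31] hi=[] -> (len(lo)=1, len(hi)=0, max(lo)=31)
Step 2: insert 9 -> lo=[9] hi=[31] -> (len(lo)=1, len(hi)=1, max(lo)=9)
Step 3: insert 12 -> lo=[9, 12] hi=[31] -> (len(lo)=2, len(hi)=1, max(lo)=12)
Step 4: insert 5 -> lo=[5, 9] hi=[12, 31] -> (len(lo)=2, len(hi)=2, max(lo)=9)
Step 5: insert 36 -> lo=[5, 9, 12] hi=[31, 36] -> (len(lo)=3, len(hi)=2, max(lo)=12)
Step 6: insert 41 -> lo=[5, 9, 12] hi=[31, 36, 41] -> (len(lo)=3, len(hi)=3, max(lo)=12)
Step 7: insert 10 -> lo=[5, 9, 10, 12] hi=[31, 36, 41] -> (len(lo)=4, len(hi)=3, max(lo)=12)
Step 8: insert 9 -> lo=[5, 9, 9, 10] hi=[12, 31, 36, 41] -> (len(lo)=4, len(hi)=4, max(lo)=10)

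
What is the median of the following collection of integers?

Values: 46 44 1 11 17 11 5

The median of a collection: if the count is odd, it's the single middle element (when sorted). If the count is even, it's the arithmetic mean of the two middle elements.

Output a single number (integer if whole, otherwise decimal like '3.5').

Answer: 11

Derivation:
Step 1: insert 46 -> lo=[46] (size 1, max 46) hi=[] (size 0) -> median=46
Step 2: insert 44 -> lo=[44] (size 1, max 44) hi=[46] (size 1, min 46) -> median=45
Step 3: insert 1 -> lo=[1, 44] (size 2, max 44) hi=[46] (size 1, min 46) -> median=44
Step 4: insert 11 -> lo=[1, 11] (size 2, max 11) hi=[44, 46] (size 2, min 44) -> median=27.5
Step 5: insert 17 -> lo=[1, 11, 17] (size 3, max 17) hi=[44, 46] (size 2, min 44) -> median=17
Step 6: insert 11 -> lo=[1, 11, 11] (size 3, max 11) hi=[17, 44, 46] (size 3, min 17) -> median=14
Step 7: insert 5 -> lo=[1, 5, 11, 11] (size 4, max 11) hi=[17, 44, 46] (size 3, min 17) -> median=11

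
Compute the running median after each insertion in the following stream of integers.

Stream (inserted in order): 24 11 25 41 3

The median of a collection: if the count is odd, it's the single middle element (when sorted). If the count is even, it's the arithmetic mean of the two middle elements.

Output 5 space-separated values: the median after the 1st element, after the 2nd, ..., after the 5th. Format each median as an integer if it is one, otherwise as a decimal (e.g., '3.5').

Answer: 24 17.5 24 24.5 24

Derivation:
Step 1: insert 24 -> lo=[24] (size 1, max 24) hi=[] (size 0) -> median=24
Step 2: insert 11 -> lo=[11] (size 1, max 11) hi=[24] (size 1, min 24) -> median=17.5
Step 3: insert 25 -> lo=[11, 24] (size 2, max 24) hi=[25] (size 1, min 25) -> median=24
Step 4: insert 41 -> lo=[11, 24] (size 2, max 24) hi=[25, 41] (size 2, min 25) -> median=24.5
Step 5: insert 3 -> lo=[3, 11, 24] (size 3, max 24) hi=[25, 41] (size 2, min 25) -> median=24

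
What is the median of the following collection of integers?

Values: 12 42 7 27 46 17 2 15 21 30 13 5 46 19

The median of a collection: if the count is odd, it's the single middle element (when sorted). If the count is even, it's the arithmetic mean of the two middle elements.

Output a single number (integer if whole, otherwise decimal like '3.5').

Answer: 18

Derivation:
Step 1: insert 12 -> lo=[12] (size 1, max 12) hi=[] (size 0) -> median=12
Step 2: insert 42 -> lo=[12] (size 1, max 12) hi=[42] (size 1, min 42) -> median=27
Step 3: insert 7 -> lo=[7, 12] (size 2, max 12) hi=[42] (size 1, min 42) -> median=12
Step 4: insert 27 -> lo=[7, 12] (size 2, max 12) hi=[27, 42] (size 2, min 27) -> median=19.5
Step 5: insert 46 -> lo=[7, 12, 27] (size 3, max 27) hi=[42, 46] (size 2, min 42) -> median=27
Step 6: insert 17 -> lo=[7, 12, 17] (size 3, max 17) hi=[27, 42, 46] (size 3, min 27) -> median=22
Step 7: insert 2 -> lo=[2, 7, 12, 17] (size 4, max 17) hi=[27, 42, 46] (size 3, min 27) -> median=17
Step 8: insert 15 -> lo=[2, 7, 12, 15] (size 4, max 15) hi=[17, 27, 42, 46] (size 4, min 17) -> median=16
Step 9: insert 21 -> lo=[2, 7, 12, 15, 17] (size 5, max 17) hi=[21, 27, 42, 46] (size 4, min 21) -> median=17
Step 10: insert 30 -> lo=[2, 7, 12, 15, 17] (size 5, max 17) hi=[21, 27, 30, 42, 46] (size 5, min 21) -> median=19
Step 11: insert 13 -> lo=[2, 7, 12, 13, 15, 17] (size 6, max 17) hi=[21, 27, 30, 42, 46] (size 5, min 21) -> median=17
Step 12: insert 5 -> lo=[2, 5, 7, 12, 13, 15] (size 6, max 15) hi=[17, 21, 27, 30, 42, 46] (size 6, min 17) -> median=16
Step 13: insert 46 -> lo=[2, 5, 7, 12, 13, 15, 17] (size 7, max 17) hi=[21, 27, 30, 42, 46, 46] (size 6, min 21) -> median=17
Step 14: insert 19 -> lo=[2, 5, 7, 12, 13, 15, 17] (size 7, max 17) hi=[19, 21, 27, 30, 42, 46, 46] (size 7, min 19) -> median=18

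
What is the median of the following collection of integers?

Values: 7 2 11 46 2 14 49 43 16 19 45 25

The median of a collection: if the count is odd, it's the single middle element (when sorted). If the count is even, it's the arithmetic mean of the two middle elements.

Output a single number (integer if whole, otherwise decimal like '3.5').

Step 1: insert 7 -> lo=[7] (size 1, max 7) hi=[] (size 0) -> median=7
Step 2: insert 2 -> lo=[2] (size 1, max 2) hi=[7] (size 1, min 7) -> median=4.5
Step 3: insert 11 -> lo=[2, 7] (size 2, max 7) hi=[11] (size 1, min 11) -> median=7
Step 4: insert 46 -> lo=[2, 7] (size 2, max 7) hi=[11, 46] (size 2, min 11) -> median=9
Step 5: insert 2 -> lo=[2, 2, 7] (size 3, max 7) hi=[11, 46] (size 2, min 11) -> median=7
Step 6: insert 14 -> lo=[2, 2, 7] (size 3, max 7) hi=[11, 14, 46] (size 3, min 11) -> median=9
Step 7: insert 49 -> lo=[2, 2, 7, 11] (size 4, max 11) hi=[14, 46, 49] (size 3, min 14) -> median=11
Step 8: insert 43 -> lo=[2, 2, 7, 11] (size 4, max 11) hi=[14, 43, 46, 49] (size 4, min 14) -> median=12.5
Step 9: insert 16 -> lo=[2, 2, 7, 11, 14] (size 5, max 14) hi=[16, 43, 46, 49] (size 4, min 16) -> median=14
Step 10: insert 19 -> lo=[2, 2, 7, 11, 14] (size 5, max 14) hi=[16, 19, 43, 46, 49] (size 5, min 16) -> median=15
Step 11: insert 45 -> lo=[2, 2, 7, 11, 14, 16] (size 6, max 16) hi=[19, 43, 45, 46, 49] (size 5, min 19) -> median=16
Step 12: insert 25 -> lo=[2, 2, 7, 11, 14, 16] (size 6, max 16) hi=[19, 25, 43, 45, 46, 49] (size 6, min 19) -> median=17.5

Answer: 17.5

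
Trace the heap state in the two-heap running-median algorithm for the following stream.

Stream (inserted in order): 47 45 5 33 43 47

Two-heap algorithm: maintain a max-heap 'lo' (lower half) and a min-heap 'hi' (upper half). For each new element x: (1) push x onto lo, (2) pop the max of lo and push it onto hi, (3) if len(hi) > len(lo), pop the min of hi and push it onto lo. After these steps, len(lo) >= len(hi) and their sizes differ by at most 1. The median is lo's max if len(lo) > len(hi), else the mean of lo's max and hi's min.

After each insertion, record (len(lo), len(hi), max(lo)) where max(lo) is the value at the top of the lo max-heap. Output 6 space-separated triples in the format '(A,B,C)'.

Answer: (1,0,47) (1,1,45) (2,1,45) (2,2,33) (3,2,43) (3,3,43)

Derivation:
Step 1: insert 47 -> lo=[47] hi=[] -> (len(lo)=1, len(hi)=0, max(lo)=47)
Step 2: insert 45 -> lo=[45] hi=[47] -> (len(lo)=1, len(hi)=1, max(lo)=45)
Step 3: insert 5 -> lo=[5, 45] hi=[47] -> (len(lo)=2, len(hi)=1, max(lo)=45)
Step 4: insert 33 -> lo=[5, 33] hi=[45, 47] -> (len(lo)=2, len(hi)=2, max(lo)=33)
Step 5: insert 43 -> lo=[5, 33, 43] hi=[45, 47] -> (len(lo)=3, len(hi)=2, max(lo)=43)
Step 6: insert 47 -> lo=[5, 33, 43] hi=[45, 47, 47] -> (len(lo)=3, len(hi)=3, max(lo)=43)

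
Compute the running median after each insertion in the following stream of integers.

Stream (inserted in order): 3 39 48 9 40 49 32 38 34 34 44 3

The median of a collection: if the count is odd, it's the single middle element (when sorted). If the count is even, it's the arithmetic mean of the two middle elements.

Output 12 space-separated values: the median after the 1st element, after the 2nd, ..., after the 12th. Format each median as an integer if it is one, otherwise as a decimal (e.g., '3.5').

Answer: 3 21 39 24 39 39.5 39 38.5 38 36 38 36

Derivation:
Step 1: insert 3 -> lo=[3] (size 1, max 3) hi=[] (size 0) -> median=3
Step 2: insert 39 -> lo=[3] (size 1, max 3) hi=[39] (size 1, min 39) -> median=21
Step 3: insert 48 -> lo=[3, 39] (size 2, max 39) hi=[48] (size 1, min 48) -> median=39
Step 4: insert 9 -> lo=[3, 9] (size 2, max 9) hi=[39, 48] (size 2, min 39) -> median=24
Step 5: insert 40 -> lo=[3, 9, 39] (size 3, max 39) hi=[40, 48] (size 2, min 40) -> median=39
Step 6: insert 49 -> lo=[3, 9, 39] (size 3, max 39) hi=[40, 48, 49] (size 3, min 40) -> median=39.5
Step 7: insert 32 -> lo=[3, 9, 32, 39] (size 4, max 39) hi=[40, 48, 49] (size 3, min 40) -> median=39
Step 8: insert 38 -> lo=[3, 9, 32, 38] (size 4, max 38) hi=[39, 40, 48, 49] (size 4, min 39) -> median=38.5
Step 9: insert 34 -> lo=[3, 9, 32, 34, 38] (size 5, max 38) hi=[39, 40, 48, 49] (size 4, min 39) -> median=38
Step 10: insert 34 -> lo=[3, 9, 32, 34, 34] (size 5, max 34) hi=[38, 39, 40, 48, 49] (size 5, min 38) -> median=36
Step 11: insert 44 -> lo=[3, 9, 32, 34, 34, 38] (size 6, max 38) hi=[39, 40, 44, 48, 49] (size 5, min 39) -> median=38
Step 12: insert 3 -> lo=[3, 3, 9, 32, 34, 34] (size 6, max 34) hi=[38, 39, 40, 44, 48, 49] (size 6, min 38) -> median=36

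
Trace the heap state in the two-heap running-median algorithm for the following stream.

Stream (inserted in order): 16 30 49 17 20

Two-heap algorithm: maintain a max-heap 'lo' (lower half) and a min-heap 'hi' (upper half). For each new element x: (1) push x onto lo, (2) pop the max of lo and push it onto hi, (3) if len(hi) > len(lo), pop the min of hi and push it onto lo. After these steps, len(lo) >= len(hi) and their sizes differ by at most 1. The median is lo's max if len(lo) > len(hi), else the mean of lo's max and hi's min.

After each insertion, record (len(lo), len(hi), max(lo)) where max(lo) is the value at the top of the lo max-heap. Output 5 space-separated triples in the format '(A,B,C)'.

Answer: (1,0,16) (1,1,16) (2,1,30) (2,2,17) (3,2,20)

Derivation:
Step 1: insert 16 -> lo=[16] hi=[] -> (len(lo)=1, len(hi)=0, max(lo)=16)
Step 2: insert 30 -> lo=[16] hi=[30] -> (len(lo)=1, len(hi)=1, max(lo)=16)
Step 3: insert 49 -> lo=[16, 30] hi=[49] -> (len(lo)=2, len(hi)=1, max(lo)=30)
Step 4: insert 17 -> lo=[16, 17] hi=[30, 49] -> (len(lo)=2, len(hi)=2, max(lo)=17)
Step 5: insert 20 -> lo=[16, 17, 20] hi=[30, 49] -> (len(lo)=3, len(hi)=2, max(lo)=20)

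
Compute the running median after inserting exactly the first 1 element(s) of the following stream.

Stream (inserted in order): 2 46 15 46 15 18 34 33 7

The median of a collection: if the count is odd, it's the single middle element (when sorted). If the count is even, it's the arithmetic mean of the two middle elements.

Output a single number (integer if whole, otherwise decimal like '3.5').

Answer: 2

Derivation:
Step 1: insert 2 -> lo=[2] (size 1, max 2) hi=[] (size 0) -> median=2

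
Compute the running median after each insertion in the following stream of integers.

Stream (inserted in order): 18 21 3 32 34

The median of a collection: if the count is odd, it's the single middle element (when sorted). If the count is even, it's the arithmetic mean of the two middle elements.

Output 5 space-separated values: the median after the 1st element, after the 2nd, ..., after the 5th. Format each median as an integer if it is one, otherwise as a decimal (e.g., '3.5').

Answer: 18 19.5 18 19.5 21

Derivation:
Step 1: insert 18 -> lo=[18] (size 1, max 18) hi=[] (size 0) -> median=18
Step 2: insert 21 -> lo=[18] (size 1, max 18) hi=[21] (size 1, min 21) -> median=19.5
Step 3: insert 3 -> lo=[3, 18] (size 2, max 18) hi=[21] (size 1, min 21) -> median=18
Step 4: insert 32 -> lo=[3, 18] (size 2, max 18) hi=[21, 32] (size 2, min 21) -> median=19.5
Step 5: insert 34 -> lo=[3, 18, 21] (size 3, max 21) hi=[32, 34] (size 2, min 32) -> median=21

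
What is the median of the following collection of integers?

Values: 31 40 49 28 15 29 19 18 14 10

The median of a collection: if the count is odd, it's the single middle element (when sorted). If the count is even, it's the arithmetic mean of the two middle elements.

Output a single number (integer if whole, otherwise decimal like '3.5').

Step 1: insert 31 -> lo=[31] (size 1, max 31) hi=[] (size 0) -> median=31
Step 2: insert 40 -> lo=[31] (size 1, max 31) hi=[40] (size 1, min 40) -> median=35.5
Step 3: insert 49 -> lo=[31, 40] (size 2, max 40) hi=[49] (size 1, min 49) -> median=40
Step 4: insert 28 -> lo=[28, 31] (size 2, max 31) hi=[40, 49] (size 2, min 40) -> median=35.5
Step 5: insert 15 -> lo=[15, 28, 31] (size 3, max 31) hi=[40, 49] (size 2, min 40) -> median=31
Step 6: insert 29 -> lo=[15, 28, 29] (size 3, max 29) hi=[31, 40, 49] (size 3, min 31) -> median=30
Step 7: insert 19 -> lo=[15, 19, 28, 29] (size 4, max 29) hi=[31, 40, 49] (size 3, min 31) -> median=29
Step 8: insert 18 -> lo=[15, 18, 19, 28] (size 4, max 28) hi=[29, 31, 40, 49] (size 4, min 29) -> median=28.5
Step 9: insert 14 -> lo=[14, 15, 18, 19, 28] (size 5, max 28) hi=[29, 31, 40, 49] (size 4, min 29) -> median=28
Step 10: insert 10 -> lo=[10, 14, 15, 18, 19] (size 5, max 19) hi=[28, 29, 31, 40, 49] (size 5, min 28) -> median=23.5

Answer: 23.5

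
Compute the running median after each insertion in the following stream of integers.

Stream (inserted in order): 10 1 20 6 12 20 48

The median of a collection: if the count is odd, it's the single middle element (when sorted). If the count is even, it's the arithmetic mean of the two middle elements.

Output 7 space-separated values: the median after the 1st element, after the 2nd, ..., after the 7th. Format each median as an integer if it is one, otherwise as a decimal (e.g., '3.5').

Answer: 10 5.5 10 8 10 11 12

Derivation:
Step 1: insert 10 -> lo=[10] (size 1, max 10) hi=[] (size 0) -> median=10
Step 2: insert 1 -> lo=[1] (size 1, max 1) hi=[10] (size 1, min 10) -> median=5.5
Step 3: insert 20 -> lo=[1, 10] (size 2, max 10) hi=[20] (size 1, min 20) -> median=10
Step 4: insert 6 -> lo=[1, 6] (size 2, max 6) hi=[10, 20] (size 2, min 10) -> median=8
Step 5: insert 12 -> lo=[1, 6, 10] (size 3, max 10) hi=[12, 20] (size 2, min 12) -> median=10
Step 6: insert 20 -> lo=[1, 6, 10] (size 3, max 10) hi=[12, 20, 20] (size 3, min 12) -> median=11
Step 7: insert 48 -> lo=[1, 6, 10, 12] (size 4, max 12) hi=[20, 20, 48] (size 3, min 20) -> median=12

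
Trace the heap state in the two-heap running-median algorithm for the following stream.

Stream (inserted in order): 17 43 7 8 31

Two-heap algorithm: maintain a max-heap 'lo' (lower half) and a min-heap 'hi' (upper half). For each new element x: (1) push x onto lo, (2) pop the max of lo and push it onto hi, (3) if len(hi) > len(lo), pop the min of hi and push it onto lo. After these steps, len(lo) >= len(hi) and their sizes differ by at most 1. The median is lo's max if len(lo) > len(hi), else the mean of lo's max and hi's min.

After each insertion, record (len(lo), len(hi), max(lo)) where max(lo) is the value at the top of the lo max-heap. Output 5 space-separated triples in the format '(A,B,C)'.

Answer: (1,0,17) (1,1,17) (2,1,17) (2,2,8) (3,2,17)

Derivation:
Step 1: insert 17 -> lo=[17] hi=[] -> (len(lo)=1, len(hi)=0, max(lo)=17)
Step 2: insert 43 -> lo=[17] hi=[43] -> (len(lo)=1, len(hi)=1, max(lo)=17)
Step 3: insert 7 -> lo=[7, 17] hi=[43] -> (len(lo)=2, len(hi)=1, max(lo)=17)
Step 4: insert 8 -> lo=[7, 8] hi=[17, 43] -> (len(lo)=2, len(hi)=2, max(lo)=8)
Step 5: insert 31 -> lo=[7, 8, 17] hi=[31, 43] -> (len(lo)=3, len(hi)=2, max(lo)=17)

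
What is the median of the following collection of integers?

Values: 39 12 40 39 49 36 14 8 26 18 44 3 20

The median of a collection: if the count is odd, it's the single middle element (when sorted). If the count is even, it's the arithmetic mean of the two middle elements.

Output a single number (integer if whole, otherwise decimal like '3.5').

Step 1: insert 39 -> lo=[39] (size 1, max 39) hi=[] (size 0) -> median=39
Step 2: insert 12 -> lo=[12] (size 1, max 12) hi=[39] (size 1, min 39) -> median=25.5
Step 3: insert 40 -> lo=[12, 39] (size 2, max 39) hi=[40] (size 1, min 40) -> median=39
Step 4: insert 39 -> lo=[12, 39] (size 2, max 39) hi=[39, 40] (size 2, min 39) -> median=39
Step 5: insert 49 -> lo=[12, 39, 39] (size 3, max 39) hi=[40, 49] (size 2, min 40) -> median=39
Step 6: insert 36 -> lo=[12, 36, 39] (size 3, max 39) hi=[39, 40, 49] (size 3, min 39) -> median=39
Step 7: insert 14 -> lo=[12, 14, 36, 39] (size 4, max 39) hi=[39, 40, 49] (size 3, min 39) -> median=39
Step 8: insert 8 -> lo=[8, 12, 14, 36] (size 4, max 36) hi=[39, 39, 40, 49] (size 4, min 39) -> median=37.5
Step 9: insert 26 -> lo=[8, 12, 14, 26, 36] (size 5, max 36) hi=[39, 39, 40, 49] (size 4, min 39) -> median=36
Step 10: insert 18 -> lo=[8, 12, 14, 18, 26] (size 5, max 26) hi=[36, 39, 39, 40, 49] (size 5, min 36) -> median=31
Step 11: insert 44 -> lo=[8, 12, 14, 18, 26, 36] (size 6, max 36) hi=[39, 39, 40, 44, 49] (size 5, min 39) -> median=36
Step 12: insert 3 -> lo=[3, 8, 12, 14, 18, 26] (size 6, max 26) hi=[36, 39, 39, 40, 44, 49] (size 6, min 36) -> median=31
Step 13: insert 20 -> lo=[3, 8, 12, 14, 18, 20, 26] (size 7, max 26) hi=[36, 39, 39, 40, 44, 49] (size 6, min 36) -> median=26

Answer: 26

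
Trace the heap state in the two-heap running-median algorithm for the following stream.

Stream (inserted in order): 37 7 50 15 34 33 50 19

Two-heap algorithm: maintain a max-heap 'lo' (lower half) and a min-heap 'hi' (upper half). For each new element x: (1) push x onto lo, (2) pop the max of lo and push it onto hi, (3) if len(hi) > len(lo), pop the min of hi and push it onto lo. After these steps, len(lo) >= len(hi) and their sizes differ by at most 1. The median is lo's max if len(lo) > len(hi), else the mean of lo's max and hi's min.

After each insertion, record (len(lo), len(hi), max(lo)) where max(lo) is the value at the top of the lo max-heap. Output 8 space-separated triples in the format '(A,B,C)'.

Step 1: insert 37 -> lo=[37] hi=[] -> (len(lo)=1, len(hi)=0, max(lo)=37)
Step 2: insert 7 -> lo=[7] hi=[37] -> (len(lo)=1, len(hi)=1, max(lo)=7)
Step 3: insert 50 -> lo=[7, 37] hi=[50] -> (len(lo)=2, len(hi)=1, max(lo)=37)
Step 4: insert 15 -> lo=[7, 15] hi=[37, 50] -> (len(lo)=2, len(hi)=2, max(lo)=15)
Step 5: insert 34 -> lo=[7, 15, 34] hi=[37, 50] -> (len(lo)=3, len(hi)=2, max(lo)=34)
Step 6: insert 33 -> lo=[7, 15, 33] hi=[34, 37, 50] -> (len(lo)=3, len(hi)=3, max(lo)=33)
Step 7: insert 50 -> lo=[7, 15, 33, 34] hi=[37, 50, 50] -> (len(lo)=4, len(hi)=3, max(lo)=34)
Step 8: insert 19 -> lo=[7, 15, 19, 33] hi=[34, 37, 50, 50] -> (len(lo)=4, len(hi)=4, max(lo)=33)

Answer: (1,0,37) (1,1,7) (2,1,37) (2,2,15) (3,2,34) (3,3,33) (4,3,34) (4,4,33)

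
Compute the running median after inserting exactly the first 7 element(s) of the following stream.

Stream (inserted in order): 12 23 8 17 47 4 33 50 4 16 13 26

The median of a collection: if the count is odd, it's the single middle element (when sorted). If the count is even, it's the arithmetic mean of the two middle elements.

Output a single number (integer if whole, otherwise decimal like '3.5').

Step 1: insert 12 -> lo=[12] (size 1, max 12) hi=[] (size 0) -> median=12
Step 2: insert 23 -> lo=[12] (size 1, max 12) hi=[23] (size 1, min 23) -> median=17.5
Step 3: insert 8 -> lo=[8, 12] (size 2, max 12) hi=[23] (size 1, min 23) -> median=12
Step 4: insert 17 -> lo=[8, 12] (size 2, max 12) hi=[17, 23] (size 2, min 17) -> median=14.5
Step 5: insert 47 -> lo=[8, 12, 17] (size 3, max 17) hi=[23, 47] (size 2, min 23) -> median=17
Step 6: insert 4 -> lo=[4, 8, 12] (size 3, max 12) hi=[17, 23, 47] (size 3, min 17) -> median=14.5
Step 7: insert 33 -> lo=[4, 8, 12, 17] (size 4, max 17) hi=[23, 33, 47] (size 3, min 23) -> median=17

Answer: 17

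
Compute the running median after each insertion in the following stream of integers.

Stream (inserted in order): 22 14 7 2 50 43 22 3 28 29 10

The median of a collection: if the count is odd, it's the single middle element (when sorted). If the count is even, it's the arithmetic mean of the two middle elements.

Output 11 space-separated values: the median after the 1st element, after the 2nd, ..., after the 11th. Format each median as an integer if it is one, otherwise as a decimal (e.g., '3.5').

Step 1: insert 22 -> lo=[22] (size 1, max 22) hi=[] (size 0) -> median=22
Step 2: insert 14 -> lo=[14] (size 1, max 14) hi=[22] (size 1, min 22) -> median=18
Step 3: insert 7 -> lo=[7, 14] (size 2, max 14) hi=[22] (size 1, min 22) -> median=14
Step 4: insert 2 -> lo=[2, 7] (size 2, max 7) hi=[14, 22] (size 2, min 14) -> median=10.5
Step 5: insert 50 -> lo=[2, 7, 14] (size 3, max 14) hi=[22, 50] (size 2, min 22) -> median=14
Step 6: insert 43 -> lo=[2, 7, 14] (size 3, max 14) hi=[22, 43, 50] (size 3, min 22) -> median=18
Step 7: insert 22 -> lo=[2, 7, 14, 22] (size 4, max 22) hi=[22, 43, 50] (size 3, min 22) -> median=22
Step 8: insert 3 -> lo=[2, 3, 7, 14] (size 4, max 14) hi=[22, 22, 43, 50] (size 4, min 22) -> median=18
Step 9: insert 28 -> lo=[2, 3, 7, 14, 22] (size 5, max 22) hi=[22, 28, 43, 50] (size 4, min 22) -> median=22
Step 10: insert 29 -> lo=[2, 3, 7, 14, 22] (size 5, max 22) hi=[22, 28, 29, 43, 50] (size 5, min 22) -> median=22
Step 11: insert 10 -> lo=[2, 3, 7, 10, 14, 22] (size 6, max 22) hi=[22, 28, 29, 43, 50] (size 5, min 22) -> median=22

Answer: 22 18 14 10.5 14 18 22 18 22 22 22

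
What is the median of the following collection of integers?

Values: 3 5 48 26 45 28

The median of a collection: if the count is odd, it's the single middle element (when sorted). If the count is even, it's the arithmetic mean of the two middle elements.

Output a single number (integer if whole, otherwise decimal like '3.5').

Answer: 27

Derivation:
Step 1: insert 3 -> lo=[3] (size 1, max 3) hi=[] (size 0) -> median=3
Step 2: insert 5 -> lo=[3] (size 1, max 3) hi=[5] (size 1, min 5) -> median=4
Step 3: insert 48 -> lo=[3, 5] (size 2, max 5) hi=[48] (size 1, min 48) -> median=5
Step 4: insert 26 -> lo=[3, 5] (size 2, max 5) hi=[26, 48] (size 2, min 26) -> median=15.5
Step 5: insert 45 -> lo=[3, 5, 26] (size 3, max 26) hi=[45, 48] (size 2, min 45) -> median=26
Step 6: insert 28 -> lo=[3, 5, 26] (size 3, max 26) hi=[28, 45, 48] (size 3, min 28) -> median=27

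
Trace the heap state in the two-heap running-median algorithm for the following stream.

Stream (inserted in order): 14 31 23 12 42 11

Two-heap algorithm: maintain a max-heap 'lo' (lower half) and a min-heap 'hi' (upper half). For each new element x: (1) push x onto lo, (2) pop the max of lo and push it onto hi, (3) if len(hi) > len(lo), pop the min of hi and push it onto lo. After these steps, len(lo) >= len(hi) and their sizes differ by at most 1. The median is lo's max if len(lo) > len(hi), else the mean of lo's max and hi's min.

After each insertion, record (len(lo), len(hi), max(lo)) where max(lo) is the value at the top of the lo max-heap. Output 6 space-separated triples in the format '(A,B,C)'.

Answer: (1,0,14) (1,1,14) (2,1,23) (2,2,14) (3,2,23) (3,3,14)

Derivation:
Step 1: insert 14 -> lo=[14] hi=[] -> (len(lo)=1, len(hi)=0, max(lo)=14)
Step 2: insert 31 -> lo=[14] hi=[31] -> (len(lo)=1, len(hi)=1, max(lo)=14)
Step 3: insert 23 -> lo=[14, 23] hi=[31] -> (len(lo)=2, len(hi)=1, max(lo)=23)
Step 4: insert 12 -> lo=[12, 14] hi=[23, 31] -> (len(lo)=2, len(hi)=2, max(lo)=14)
Step 5: insert 42 -> lo=[12, 14, 23] hi=[31, 42] -> (len(lo)=3, len(hi)=2, max(lo)=23)
Step 6: insert 11 -> lo=[11, 12, 14] hi=[23, 31, 42] -> (len(lo)=3, len(hi)=3, max(lo)=14)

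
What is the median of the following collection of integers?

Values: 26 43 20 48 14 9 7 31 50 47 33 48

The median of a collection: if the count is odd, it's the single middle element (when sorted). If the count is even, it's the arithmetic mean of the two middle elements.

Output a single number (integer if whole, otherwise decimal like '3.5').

Answer: 32

Derivation:
Step 1: insert 26 -> lo=[26] (size 1, max 26) hi=[] (size 0) -> median=26
Step 2: insert 43 -> lo=[26] (size 1, max 26) hi=[43] (size 1, min 43) -> median=34.5
Step 3: insert 20 -> lo=[20, 26] (size 2, max 26) hi=[43] (size 1, min 43) -> median=26
Step 4: insert 48 -> lo=[20, 26] (size 2, max 26) hi=[43, 48] (size 2, min 43) -> median=34.5
Step 5: insert 14 -> lo=[14, 20, 26] (size 3, max 26) hi=[43, 48] (size 2, min 43) -> median=26
Step 6: insert 9 -> lo=[9, 14, 20] (size 3, max 20) hi=[26, 43, 48] (size 3, min 26) -> median=23
Step 7: insert 7 -> lo=[7, 9, 14, 20] (size 4, max 20) hi=[26, 43, 48] (size 3, min 26) -> median=20
Step 8: insert 31 -> lo=[7, 9, 14, 20] (size 4, max 20) hi=[26, 31, 43, 48] (size 4, min 26) -> median=23
Step 9: insert 50 -> lo=[7, 9, 14, 20, 26] (size 5, max 26) hi=[31, 43, 48, 50] (size 4, min 31) -> median=26
Step 10: insert 47 -> lo=[7, 9, 14, 20, 26] (size 5, max 26) hi=[31, 43, 47, 48, 50] (size 5, min 31) -> median=28.5
Step 11: insert 33 -> lo=[7, 9, 14, 20, 26, 31] (size 6, max 31) hi=[33, 43, 47, 48, 50] (size 5, min 33) -> median=31
Step 12: insert 48 -> lo=[7, 9, 14, 20, 26, 31] (size 6, max 31) hi=[33, 43, 47, 48, 48, 50] (size 6, min 33) -> median=32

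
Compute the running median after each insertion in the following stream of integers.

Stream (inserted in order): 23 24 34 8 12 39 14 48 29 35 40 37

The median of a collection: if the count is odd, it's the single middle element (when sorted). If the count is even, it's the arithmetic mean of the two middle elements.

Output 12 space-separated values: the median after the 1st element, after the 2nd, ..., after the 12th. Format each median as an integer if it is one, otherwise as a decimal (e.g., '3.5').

Step 1: insert 23 -> lo=[23] (size 1, max 23) hi=[] (size 0) -> median=23
Step 2: insert 24 -> lo=[23] (size 1, max 23) hi=[24] (size 1, min 24) -> median=23.5
Step 3: insert 34 -> lo=[23, 24] (size 2, max 24) hi=[34] (size 1, min 34) -> median=24
Step 4: insert 8 -> lo=[8, 23] (size 2, max 23) hi=[24, 34] (size 2, min 24) -> median=23.5
Step 5: insert 12 -> lo=[8, 12, 23] (size 3, max 23) hi=[24, 34] (size 2, min 24) -> median=23
Step 6: insert 39 -> lo=[8, 12, 23] (size 3, max 23) hi=[24, 34, 39] (size 3, min 24) -> median=23.5
Step 7: insert 14 -> lo=[8, 12, 14, 23] (size 4, max 23) hi=[24, 34, 39] (size 3, min 24) -> median=23
Step 8: insert 48 -> lo=[8, 12, 14, 23] (size 4, max 23) hi=[24, 34, 39, 48] (size 4, min 24) -> median=23.5
Step 9: insert 29 -> lo=[8, 12, 14, 23, 24] (size 5, max 24) hi=[29, 34, 39, 48] (size 4, min 29) -> median=24
Step 10: insert 35 -> lo=[8, 12, 14, 23, 24] (size 5, max 24) hi=[29, 34, 35, 39, 48] (size 5, min 29) -> median=26.5
Step 11: insert 40 -> lo=[8, 12, 14, 23, 24, 29] (size 6, max 29) hi=[34, 35, 39, 40, 48] (size 5, min 34) -> median=29
Step 12: insert 37 -> lo=[8, 12, 14, 23, 24, 29] (size 6, max 29) hi=[34, 35, 37, 39, 40, 48] (size 6, min 34) -> median=31.5

Answer: 23 23.5 24 23.5 23 23.5 23 23.5 24 26.5 29 31.5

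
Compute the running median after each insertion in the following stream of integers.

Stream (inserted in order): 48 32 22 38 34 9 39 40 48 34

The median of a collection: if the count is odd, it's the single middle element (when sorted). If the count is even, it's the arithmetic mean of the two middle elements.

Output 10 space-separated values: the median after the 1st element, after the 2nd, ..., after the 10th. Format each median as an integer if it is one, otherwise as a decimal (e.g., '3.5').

Answer: 48 40 32 35 34 33 34 36 38 36

Derivation:
Step 1: insert 48 -> lo=[48] (size 1, max 48) hi=[] (size 0) -> median=48
Step 2: insert 32 -> lo=[32] (size 1, max 32) hi=[48] (size 1, min 48) -> median=40
Step 3: insert 22 -> lo=[22, 32] (size 2, max 32) hi=[48] (size 1, min 48) -> median=32
Step 4: insert 38 -> lo=[22, 32] (size 2, max 32) hi=[38, 48] (size 2, min 38) -> median=35
Step 5: insert 34 -> lo=[22, 32, 34] (size 3, max 34) hi=[38, 48] (size 2, min 38) -> median=34
Step 6: insert 9 -> lo=[9, 22, 32] (size 3, max 32) hi=[34, 38, 48] (size 3, min 34) -> median=33
Step 7: insert 39 -> lo=[9, 22, 32, 34] (size 4, max 34) hi=[38, 39, 48] (size 3, min 38) -> median=34
Step 8: insert 40 -> lo=[9, 22, 32, 34] (size 4, max 34) hi=[38, 39, 40, 48] (size 4, min 38) -> median=36
Step 9: insert 48 -> lo=[9, 22, 32, 34, 38] (size 5, max 38) hi=[39, 40, 48, 48] (size 4, min 39) -> median=38
Step 10: insert 34 -> lo=[9, 22, 32, 34, 34] (size 5, max 34) hi=[38, 39, 40, 48, 48] (size 5, min 38) -> median=36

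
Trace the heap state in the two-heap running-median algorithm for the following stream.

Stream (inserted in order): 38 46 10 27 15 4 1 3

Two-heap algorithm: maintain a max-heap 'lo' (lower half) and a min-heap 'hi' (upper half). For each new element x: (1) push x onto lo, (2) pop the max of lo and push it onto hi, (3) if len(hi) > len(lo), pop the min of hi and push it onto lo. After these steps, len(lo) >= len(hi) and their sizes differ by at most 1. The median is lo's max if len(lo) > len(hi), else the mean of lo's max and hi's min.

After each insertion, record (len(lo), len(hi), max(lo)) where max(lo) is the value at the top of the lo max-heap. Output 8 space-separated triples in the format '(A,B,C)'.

Answer: (1,0,38) (1,1,38) (2,1,38) (2,2,27) (3,2,27) (3,3,15) (4,3,15) (4,4,10)

Derivation:
Step 1: insert 38 -> lo=[38] hi=[] -> (len(lo)=1, len(hi)=0, max(lo)=38)
Step 2: insert 46 -> lo=[38] hi=[46] -> (len(lo)=1, len(hi)=1, max(lo)=38)
Step 3: insert 10 -> lo=[10, 38] hi=[46] -> (len(lo)=2, len(hi)=1, max(lo)=38)
Step 4: insert 27 -> lo=[10, 27] hi=[38, 46] -> (len(lo)=2, len(hi)=2, max(lo)=27)
Step 5: insert 15 -> lo=[10, 15, 27] hi=[38, 46] -> (len(lo)=3, len(hi)=2, max(lo)=27)
Step 6: insert 4 -> lo=[4, 10, 15] hi=[27, 38, 46] -> (len(lo)=3, len(hi)=3, max(lo)=15)
Step 7: insert 1 -> lo=[1, 4, 10, 15] hi=[27, 38, 46] -> (len(lo)=4, len(hi)=3, max(lo)=15)
Step 8: insert 3 -> lo=[1, 3, 4, 10] hi=[15, 27, 38, 46] -> (len(lo)=4, len(hi)=4, max(lo)=10)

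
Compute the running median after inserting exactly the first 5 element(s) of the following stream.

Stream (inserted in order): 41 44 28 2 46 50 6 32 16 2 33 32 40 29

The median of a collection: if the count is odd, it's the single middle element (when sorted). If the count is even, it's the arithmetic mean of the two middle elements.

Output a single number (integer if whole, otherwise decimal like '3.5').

Step 1: insert 41 -> lo=[41] (size 1, max 41) hi=[] (size 0) -> median=41
Step 2: insert 44 -> lo=[41] (size 1, max 41) hi=[44] (size 1, min 44) -> median=42.5
Step 3: insert 28 -> lo=[28, 41] (size 2, max 41) hi=[44] (size 1, min 44) -> median=41
Step 4: insert 2 -> lo=[2, 28] (size 2, max 28) hi=[41, 44] (size 2, min 41) -> median=34.5
Step 5: insert 46 -> lo=[2, 28, 41] (size 3, max 41) hi=[44, 46] (size 2, min 44) -> median=41

Answer: 41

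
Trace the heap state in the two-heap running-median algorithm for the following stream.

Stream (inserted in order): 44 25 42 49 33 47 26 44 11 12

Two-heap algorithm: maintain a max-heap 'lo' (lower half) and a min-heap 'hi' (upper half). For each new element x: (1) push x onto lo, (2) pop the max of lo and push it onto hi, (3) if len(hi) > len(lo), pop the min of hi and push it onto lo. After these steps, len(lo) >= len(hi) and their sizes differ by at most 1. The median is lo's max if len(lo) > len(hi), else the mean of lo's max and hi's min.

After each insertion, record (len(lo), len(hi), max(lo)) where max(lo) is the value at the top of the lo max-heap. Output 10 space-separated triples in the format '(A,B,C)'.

Answer: (1,0,44) (1,1,25) (2,1,42) (2,2,42) (3,2,42) (3,3,42) (4,3,42) (4,4,42) (5,4,42) (5,5,33)

Derivation:
Step 1: insert 44 -> lo=[44] hi=[] -> (len(lo)=1, len(hi)=0, max(lo)=44)
Step 2: insert 25 -> lo=[25] hi=[44] -> (len(lo)=1, len(hi)=1, max(lo)=25)
Step 3: insert 42 -> lo=[25, 42] hi=[44] -> (len(lo)=2, len(hi)=1, max(lo)=42)
Step 4: insert 49 -> lo=[25, 42] hi=[44, 49] -> (len(lo)=2, len(hi)=2, max(lo)=42)
Step 5: insert 33 -> lo=[25, 33, 42] hi=[44, 49] -> (len(lo)=3, len(hi)=2, max(lo)=42)
Step 6: insert 47 -> lo=[25, 33, 42] hi=[44, 47, 49] -> (len(lo)=3, len(hi)=3, max(lo)=42)
Step 7: insert 26 -> lo=[25, 26, 33, 42] hi=[44, 47, 49] -> (len(lo)=4, len(hi)=3, max(lo)=42)
Step 8: insert 44 -> lo=[25, 26, 33, 42] hi=[44, 44, 47, 49] -> (len(lo)=4, len(hi)=4, max(lo)=42)
Step 9: insert 11 -> lo=[11, 25, 26, 33, 42] hi=[44, 44, 47, 49] -> (len(lo)=5, len(hi)=4, max(lo)=42)
Step 10: insert 12 -> lo=[11, 12, 25, 26, 33] hi=[42, 44, 44, 47, 49] -> (len(lo)=5, len(hi)=5, max(lo)=33)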